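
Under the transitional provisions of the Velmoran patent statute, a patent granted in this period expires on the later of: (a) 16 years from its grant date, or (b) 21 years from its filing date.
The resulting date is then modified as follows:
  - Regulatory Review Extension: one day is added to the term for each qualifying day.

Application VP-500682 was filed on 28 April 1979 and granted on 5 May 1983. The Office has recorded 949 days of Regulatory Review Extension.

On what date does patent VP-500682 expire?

(a) grant + 16 years → 5 May 1999.
(b) filing + 21 years → 28 April 2000.
Later of the two: 28 April 2000.
Regulatory Review Extension: +949 days → 3 December 2002.

2002-12-03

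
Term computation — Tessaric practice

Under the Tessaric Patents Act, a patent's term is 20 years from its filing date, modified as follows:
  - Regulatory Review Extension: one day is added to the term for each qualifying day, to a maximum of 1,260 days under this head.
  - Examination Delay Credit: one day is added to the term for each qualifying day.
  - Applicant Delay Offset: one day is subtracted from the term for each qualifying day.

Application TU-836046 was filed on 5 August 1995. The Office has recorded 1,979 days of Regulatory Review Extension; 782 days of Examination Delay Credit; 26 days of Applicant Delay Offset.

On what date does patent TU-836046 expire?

Base term: filing date + 20 years → 5 August 2015.
Regulatory Review Extension: 1979 days claimed exceeds the 1260-day cap, so +1260 days → 16 January 2019.
Examination Delay Credit: +782 days → 8 March 2021.
Applicant Delay Offset: −26 days → 10 February 2021.

February 10, 2021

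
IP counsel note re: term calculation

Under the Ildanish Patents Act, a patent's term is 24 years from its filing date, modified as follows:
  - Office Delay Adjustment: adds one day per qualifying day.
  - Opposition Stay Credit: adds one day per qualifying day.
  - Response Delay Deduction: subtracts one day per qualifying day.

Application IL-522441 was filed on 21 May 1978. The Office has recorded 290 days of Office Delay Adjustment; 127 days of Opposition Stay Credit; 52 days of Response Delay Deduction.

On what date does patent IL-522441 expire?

Base term: filing date + 24 years → 21 May 2002.
Office Delay Adjustment: +290 days → 7 March 2003.
Opposition Stay Credit: +127 days → 12 July 2003.
Response Delay Deduction: −52 days → 21 May 2003.

2003-05-21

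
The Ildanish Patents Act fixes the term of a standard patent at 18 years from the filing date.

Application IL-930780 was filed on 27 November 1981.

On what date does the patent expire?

November 27, 1999

Filing date + 18 years → 27 November 1999.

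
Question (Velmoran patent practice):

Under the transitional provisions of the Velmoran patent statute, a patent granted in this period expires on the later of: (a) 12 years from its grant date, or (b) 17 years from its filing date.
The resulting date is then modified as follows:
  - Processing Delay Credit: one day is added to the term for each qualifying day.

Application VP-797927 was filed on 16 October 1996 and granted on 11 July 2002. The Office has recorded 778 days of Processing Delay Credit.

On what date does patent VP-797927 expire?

2016-08-27

(a) grant + 12 years → 11 July 2014.
(b) filing + 17 years → 16 October 2013.
Later of the two: 11 July 2014.
Processing Delay Credit: +778 days → 27 August 2016.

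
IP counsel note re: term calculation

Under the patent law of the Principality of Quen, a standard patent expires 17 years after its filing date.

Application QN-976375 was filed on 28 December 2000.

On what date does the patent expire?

2017-12-28

Filing date + 17 years → 28 December 2017.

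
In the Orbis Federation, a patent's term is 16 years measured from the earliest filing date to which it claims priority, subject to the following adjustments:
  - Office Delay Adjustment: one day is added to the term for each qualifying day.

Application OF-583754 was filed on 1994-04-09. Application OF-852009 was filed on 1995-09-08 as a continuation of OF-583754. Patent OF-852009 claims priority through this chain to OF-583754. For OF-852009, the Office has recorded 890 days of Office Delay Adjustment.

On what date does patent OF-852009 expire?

Earliest priority filing: 9 April 1994.
Base term: 9 April 1994 + 16 years → 9 April 2010.
Office Delay Adjustment: +890 days → 15 September 2012.

September 15, 2012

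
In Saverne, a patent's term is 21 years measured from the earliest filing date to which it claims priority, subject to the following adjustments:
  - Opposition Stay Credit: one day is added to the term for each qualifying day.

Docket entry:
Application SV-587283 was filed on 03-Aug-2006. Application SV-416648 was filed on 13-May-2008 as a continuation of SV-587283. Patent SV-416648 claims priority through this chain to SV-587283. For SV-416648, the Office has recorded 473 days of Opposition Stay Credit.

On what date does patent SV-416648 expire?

Earliest priority filing: 3 August 2006.
Base term: 3 August 2006 + 21 years → 3 August 2027.
Opposition Stay Credit: +473 days → 18 November 2028.

November 18, 2028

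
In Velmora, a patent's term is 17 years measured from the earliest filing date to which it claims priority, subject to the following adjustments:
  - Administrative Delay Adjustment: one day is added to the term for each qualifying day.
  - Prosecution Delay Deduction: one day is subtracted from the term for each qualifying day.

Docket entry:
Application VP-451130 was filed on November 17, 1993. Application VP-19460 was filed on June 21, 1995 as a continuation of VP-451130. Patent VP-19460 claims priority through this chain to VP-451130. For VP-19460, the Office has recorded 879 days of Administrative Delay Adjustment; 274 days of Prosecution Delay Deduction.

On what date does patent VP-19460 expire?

2012-07-14

Earliest priority filing: 17 November 1993.
Base term: 17 November 1993 + 17 years → 17 November 2010.
Administrative Delay Adjustment: +879 days → 14 April 2013.
Prosecution Delay Deduction: −274 days → 14 July 2012.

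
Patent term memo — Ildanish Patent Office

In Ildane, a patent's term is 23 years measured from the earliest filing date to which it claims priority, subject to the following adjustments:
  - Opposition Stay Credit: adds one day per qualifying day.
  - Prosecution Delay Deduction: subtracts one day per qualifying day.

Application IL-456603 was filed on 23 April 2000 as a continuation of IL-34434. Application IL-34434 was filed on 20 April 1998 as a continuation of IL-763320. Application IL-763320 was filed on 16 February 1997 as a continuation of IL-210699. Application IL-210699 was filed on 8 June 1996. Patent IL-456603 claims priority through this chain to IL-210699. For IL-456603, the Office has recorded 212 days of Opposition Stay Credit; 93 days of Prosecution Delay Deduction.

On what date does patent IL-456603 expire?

Earliest priority filing: 8 June 1996.
Base term: 8 June 1996 + 23 years → 8 June 2019.
Opposition Stay Credit: +212 days → 6 January 2020.
Prosecution Delay Deduction: −93 days → 5 October 2019.

October 5, 2019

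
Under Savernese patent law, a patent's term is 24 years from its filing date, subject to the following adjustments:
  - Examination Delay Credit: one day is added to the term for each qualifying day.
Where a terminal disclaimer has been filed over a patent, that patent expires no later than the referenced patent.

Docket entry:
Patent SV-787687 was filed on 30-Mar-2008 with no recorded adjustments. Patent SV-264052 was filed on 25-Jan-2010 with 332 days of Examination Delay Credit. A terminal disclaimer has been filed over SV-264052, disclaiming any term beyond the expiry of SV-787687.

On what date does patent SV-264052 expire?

2032-03-30

Natural term of SV-264052:
  Base: filing + 24 years → 25 January 2034.
  Examination Delay Credit: +332 days → 23 December 2034.
Expiry of referenced patent SV-787687:
  Base: filing + 24 years → 30 March 2032.
Terminal disclaimer: SV-264052 expires on the earlier of 23 December 2034 and 30 March 2032.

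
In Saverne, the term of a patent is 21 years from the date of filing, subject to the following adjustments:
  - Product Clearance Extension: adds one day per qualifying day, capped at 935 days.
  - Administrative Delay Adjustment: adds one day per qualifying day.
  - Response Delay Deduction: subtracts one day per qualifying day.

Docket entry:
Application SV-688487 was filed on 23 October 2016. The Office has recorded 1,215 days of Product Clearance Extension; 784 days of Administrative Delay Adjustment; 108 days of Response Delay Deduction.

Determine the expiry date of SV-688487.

2042-03-22

Base term: filing date + 21 years → 23 October 2037.
Product Clearance Extension: 1215 days claimed exceeds the 935-day cap, so +935 days → 15 May 2040.
Administrative Delay Adjustment: +784 days → 8 July 2042.
Response Delay Deduction: −108 days → 22 March 2042.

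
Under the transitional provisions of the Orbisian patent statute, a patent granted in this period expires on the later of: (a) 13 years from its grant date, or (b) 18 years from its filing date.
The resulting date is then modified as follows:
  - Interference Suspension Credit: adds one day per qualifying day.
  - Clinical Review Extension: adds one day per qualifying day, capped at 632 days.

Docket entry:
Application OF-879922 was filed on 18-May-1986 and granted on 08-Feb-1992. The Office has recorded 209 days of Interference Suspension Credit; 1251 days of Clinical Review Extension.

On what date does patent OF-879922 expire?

May 30, 2007

(a) grant + 13 years → 8 February 2005.
(b) filing + 18 years → 18 May 2004.
Later of the two: 8 February 2005.
Interference Suspension Credit: +209 days → 5 September 2005.
Clinical Review Extension: 1251 days claimed exceeds the 632-day cap, so +632 days → 30 May 2007.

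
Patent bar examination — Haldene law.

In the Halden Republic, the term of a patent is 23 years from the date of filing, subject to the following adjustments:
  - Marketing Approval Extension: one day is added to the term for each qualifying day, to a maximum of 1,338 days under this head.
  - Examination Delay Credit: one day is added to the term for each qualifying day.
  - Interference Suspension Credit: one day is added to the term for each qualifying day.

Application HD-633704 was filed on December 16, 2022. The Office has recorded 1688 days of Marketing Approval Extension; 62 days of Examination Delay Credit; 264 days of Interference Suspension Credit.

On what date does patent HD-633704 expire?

Base term: filing date + 23 years → 16 December 2045.
Marketing Approval Extension: 1688 days claimed exceeds the 1338-day cap, so +1338 days → 15 August 2049.
Examination Delay Credit: +62 days → 16 October 2049.
Interference Suspension Credit: +264 days → 7 July 2050.

2050-07-07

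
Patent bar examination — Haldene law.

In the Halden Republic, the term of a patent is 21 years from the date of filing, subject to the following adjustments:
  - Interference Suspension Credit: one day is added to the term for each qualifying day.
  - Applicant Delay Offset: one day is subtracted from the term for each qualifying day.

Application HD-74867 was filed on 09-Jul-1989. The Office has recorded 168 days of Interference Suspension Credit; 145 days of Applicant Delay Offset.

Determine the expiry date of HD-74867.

2010-08-01

Base term: filing date + 21 years → 9 July 2010.
Interference Suspension Credit: +168 days → 24 December 2010.
Applicant Delay Offset: −145 days → 1 August 2010.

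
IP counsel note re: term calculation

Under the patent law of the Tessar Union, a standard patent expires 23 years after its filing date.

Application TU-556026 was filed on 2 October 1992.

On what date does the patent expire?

Filing date + 23 years → 2 October 2015.

2015-10-02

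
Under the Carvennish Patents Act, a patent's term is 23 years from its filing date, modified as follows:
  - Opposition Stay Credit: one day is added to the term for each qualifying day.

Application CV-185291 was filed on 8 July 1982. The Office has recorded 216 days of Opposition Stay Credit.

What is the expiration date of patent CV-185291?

2006-02-09

Base term: filing date + 23 years → 8 July 2005.
Opposition Stay Credit: +216 days → 9 February 2006.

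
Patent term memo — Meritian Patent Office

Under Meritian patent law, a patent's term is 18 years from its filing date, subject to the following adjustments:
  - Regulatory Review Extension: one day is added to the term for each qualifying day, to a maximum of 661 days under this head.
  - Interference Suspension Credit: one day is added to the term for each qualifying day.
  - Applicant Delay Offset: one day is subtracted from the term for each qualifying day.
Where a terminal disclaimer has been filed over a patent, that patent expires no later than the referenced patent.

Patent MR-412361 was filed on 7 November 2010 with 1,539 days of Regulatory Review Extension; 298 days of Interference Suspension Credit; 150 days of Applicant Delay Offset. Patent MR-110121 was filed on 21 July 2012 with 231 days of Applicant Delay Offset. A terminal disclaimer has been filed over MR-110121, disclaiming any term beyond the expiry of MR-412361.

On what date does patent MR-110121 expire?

Natural term of MR-110121:
  Base: filing + 18 years → 21 July 2030.
  Applicant Delay Offset: −231 days → 2 December 2029.
Expiry of referenced patent MR-412361:
  Base: filing + 18 years → 7 November 2028.
  Regulatory Review Extension: 1539 days claimed exceeds the 661-day cap, so +661 days → 30 August 2030.
  Interference Suspension Credit: +298 days → 24 June 2031.
  Applicant Delay Offset: −150 days → 25 January 2031.
Terminal disclaimer: MR-110121 expires on the earlier of 2 December 2029 and 25 January 2031.

2029-12-02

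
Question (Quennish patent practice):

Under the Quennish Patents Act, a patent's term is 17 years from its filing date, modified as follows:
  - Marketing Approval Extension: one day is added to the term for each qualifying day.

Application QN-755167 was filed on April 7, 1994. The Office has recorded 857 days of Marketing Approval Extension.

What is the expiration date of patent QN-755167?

2013-08-11

Base term: filing date + 17 years → 7 April 2011.
Marketing Approval Extension: +857 days → 11 August 2013.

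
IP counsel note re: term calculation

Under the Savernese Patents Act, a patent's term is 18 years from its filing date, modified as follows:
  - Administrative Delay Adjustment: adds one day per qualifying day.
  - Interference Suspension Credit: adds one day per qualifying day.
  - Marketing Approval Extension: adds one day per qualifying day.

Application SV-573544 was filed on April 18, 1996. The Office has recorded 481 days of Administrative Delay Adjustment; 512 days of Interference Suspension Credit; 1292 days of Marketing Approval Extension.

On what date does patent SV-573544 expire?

Base term: filing date + 18 years → 18 April 2014.
Administrative Delay Adjustment: +481 days → 12 August 2015.
Interference Suspension Credit: +512 days → 5 January 2017.
Marketing Approval Extension: +1292 days → 20 July 2020.

2020-07-20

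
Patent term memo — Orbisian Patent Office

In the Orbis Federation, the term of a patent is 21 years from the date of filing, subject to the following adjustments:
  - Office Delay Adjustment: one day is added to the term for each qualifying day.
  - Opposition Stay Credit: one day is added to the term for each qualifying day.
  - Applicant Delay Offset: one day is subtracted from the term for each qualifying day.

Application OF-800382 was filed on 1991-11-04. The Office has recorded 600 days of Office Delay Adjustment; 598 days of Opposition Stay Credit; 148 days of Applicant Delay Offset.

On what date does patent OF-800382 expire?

September 20, 2015

Base term: filing date + 21 years → 4 November 2012.
Office Delay Adjustment: +600 days → 27 June 2014.
Opposition Stay Credit: +598 days → 15 February 2016.
Applicant Delay Offset: −148 days → 20 September 2015.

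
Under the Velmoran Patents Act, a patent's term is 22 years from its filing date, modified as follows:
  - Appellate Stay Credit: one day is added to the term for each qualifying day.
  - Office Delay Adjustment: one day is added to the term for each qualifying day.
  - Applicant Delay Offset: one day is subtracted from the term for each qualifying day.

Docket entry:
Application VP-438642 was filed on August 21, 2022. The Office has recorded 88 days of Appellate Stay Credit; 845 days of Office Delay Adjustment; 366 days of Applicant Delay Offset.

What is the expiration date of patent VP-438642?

2046-03-11

Base term: filing date + 22 years → 21 August 2044.
Appellate Stay Credit: +88 days → 17 November 2044.
Office Delay Adjustment: +845 days → 12 March 2047.
Applicant Delay Offset: −366 days → 11 March 2046.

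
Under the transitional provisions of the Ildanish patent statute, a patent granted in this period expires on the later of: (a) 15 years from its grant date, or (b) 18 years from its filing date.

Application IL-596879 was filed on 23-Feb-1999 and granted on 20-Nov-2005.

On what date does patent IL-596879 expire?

(a) grant + 15 years → 20 November 2020.
(b) filing + 18 years → 23 February 2017.
Later of the two: 20 November 2020.

November 20, 2020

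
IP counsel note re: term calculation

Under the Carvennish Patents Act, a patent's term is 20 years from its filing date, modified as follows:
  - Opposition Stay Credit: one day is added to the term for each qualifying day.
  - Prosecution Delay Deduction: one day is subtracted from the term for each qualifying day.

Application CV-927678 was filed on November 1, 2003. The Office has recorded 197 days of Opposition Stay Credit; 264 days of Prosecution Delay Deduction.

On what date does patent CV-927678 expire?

2023-08-26

Base term: filing date + 20 years → 1 November 2023.
Opposition Stay Credit: +197 days → 16 May 2024.
Prosecution Delay Deduction: −264 days → 26 August 2023.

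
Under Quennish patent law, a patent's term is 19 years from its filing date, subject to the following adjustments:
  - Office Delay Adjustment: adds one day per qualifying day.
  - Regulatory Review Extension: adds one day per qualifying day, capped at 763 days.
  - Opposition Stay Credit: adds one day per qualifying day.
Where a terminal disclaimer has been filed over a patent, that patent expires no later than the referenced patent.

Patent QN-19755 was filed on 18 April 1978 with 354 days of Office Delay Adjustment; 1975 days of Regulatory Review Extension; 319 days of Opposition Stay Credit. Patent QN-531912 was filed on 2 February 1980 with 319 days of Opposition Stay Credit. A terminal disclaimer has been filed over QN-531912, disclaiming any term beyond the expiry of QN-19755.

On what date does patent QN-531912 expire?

Natural term of QN-531912:
  Base: filing + 19 years → 2 February 1999.
  Opposition Stay Credit: +319 days → 18 December 1999.
Expiry of referenced patent QN-19755:
  Base: filing + 19 years → 18 April 1997.
  Office Delay Adjustment: +354 days → 7 April 1998.
  Regulatory Review Extension: 1975 days claimed exceeds the 763-day cap, so +763 days → 9 May 2000.
  Opposition Stay Credit: +319 days → 24 March 2001.
Terminal disclaimer: QN-531912 expires on the earlier of 18 December 1999 and 24 March 2001.

December 18, 1999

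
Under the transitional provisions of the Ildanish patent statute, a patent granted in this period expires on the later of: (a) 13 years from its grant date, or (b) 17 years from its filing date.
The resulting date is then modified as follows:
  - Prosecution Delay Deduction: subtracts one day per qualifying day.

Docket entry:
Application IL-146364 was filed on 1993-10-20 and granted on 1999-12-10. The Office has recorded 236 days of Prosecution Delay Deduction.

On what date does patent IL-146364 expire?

(a) grant + 13 years → 10 December 2012.
(b) filing + 17 years → 20 October 2010.
Later of the two: 10 December 2012.
Prosecution Delay Deduction: −236 days → 18 April 2012.

April 18, 2012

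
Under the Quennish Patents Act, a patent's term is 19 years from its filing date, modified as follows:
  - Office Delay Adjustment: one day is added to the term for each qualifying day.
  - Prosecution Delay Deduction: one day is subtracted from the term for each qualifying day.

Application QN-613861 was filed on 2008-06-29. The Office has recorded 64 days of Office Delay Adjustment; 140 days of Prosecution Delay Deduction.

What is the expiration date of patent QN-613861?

April 14, 2027

Base term: filing date + 19 years → 29 June 2027.
Office Delay Adjustment: +64 days → 1 September 2027.
Prosecution Delay Deduction: −140 days → 14 April 2027.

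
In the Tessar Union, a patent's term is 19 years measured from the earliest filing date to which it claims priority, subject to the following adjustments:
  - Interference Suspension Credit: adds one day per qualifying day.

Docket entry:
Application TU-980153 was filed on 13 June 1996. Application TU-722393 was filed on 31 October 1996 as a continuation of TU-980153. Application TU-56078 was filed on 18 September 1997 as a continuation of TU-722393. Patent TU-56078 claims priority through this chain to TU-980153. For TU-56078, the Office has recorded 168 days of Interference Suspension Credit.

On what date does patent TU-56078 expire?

Earliest priority filing: 13 June 1996.
Base term: 13 June 1996 + 19 years → 13 June 2015.
Interference Suspension Credit: +168 days → 28 November 2015.

2015-11-28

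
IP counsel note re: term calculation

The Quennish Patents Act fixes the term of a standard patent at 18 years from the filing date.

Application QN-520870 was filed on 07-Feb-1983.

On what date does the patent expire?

2001-02-07

Filing date + 18 years → 7 February 2001.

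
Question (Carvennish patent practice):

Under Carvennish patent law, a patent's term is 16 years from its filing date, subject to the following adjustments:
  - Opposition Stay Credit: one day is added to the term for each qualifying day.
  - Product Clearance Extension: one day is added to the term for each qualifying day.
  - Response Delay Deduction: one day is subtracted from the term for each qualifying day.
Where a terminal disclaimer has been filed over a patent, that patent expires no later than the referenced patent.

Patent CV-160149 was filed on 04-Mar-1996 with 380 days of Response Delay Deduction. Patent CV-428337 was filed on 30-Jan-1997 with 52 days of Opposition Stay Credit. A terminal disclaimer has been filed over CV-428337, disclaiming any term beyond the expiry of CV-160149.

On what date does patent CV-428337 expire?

Natural term of CV-428337:
  Base: filing + 16 years → 30 January 2013.
  Opposition Stay Credit: +52 days → 23 March 2013.
Expiry of referenced patent CV-160149:
  Base: filing + 16 years → 4 March 2012.
  Response Delay Deduction: −380 days → 18 February 2011.
Terminal disclaimer: CV-428337 expires on the earlier of 23 March 2013 and 18 February 2011.

February 18, 2011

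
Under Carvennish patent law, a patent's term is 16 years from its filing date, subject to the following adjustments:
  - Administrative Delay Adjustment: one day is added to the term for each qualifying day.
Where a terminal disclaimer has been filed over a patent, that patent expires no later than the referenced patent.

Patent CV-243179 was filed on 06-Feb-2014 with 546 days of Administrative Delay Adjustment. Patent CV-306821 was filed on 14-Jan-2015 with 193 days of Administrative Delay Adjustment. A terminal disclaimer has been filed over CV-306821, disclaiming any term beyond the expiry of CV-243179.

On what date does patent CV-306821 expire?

Natural term of CV-306821:
  Base: filing + 16 years → 14 January 2031.
  Administrative Delay Adjustment: +193 days → 26 July 2031.
Expiry of referenced patent CV-243179:
  Base: filing + 16 years → 6 February 2030.
  Administrative Delay Adjustment: +546 days → 6 August 2031.
Terminal disclaimer: CV-306821 expires on the earlier of 26 July 2031 and 6 August 2031.

July 26, 2031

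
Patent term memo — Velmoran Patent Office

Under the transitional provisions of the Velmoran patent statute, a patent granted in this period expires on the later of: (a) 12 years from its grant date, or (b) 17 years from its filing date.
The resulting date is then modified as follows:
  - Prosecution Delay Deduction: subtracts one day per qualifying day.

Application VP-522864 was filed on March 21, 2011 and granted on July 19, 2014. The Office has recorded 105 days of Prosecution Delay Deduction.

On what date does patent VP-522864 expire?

(a) grant + 12 years → 19 July 2026.
(b) filing + 17 years → 21 March 2028.
Later of the two: 21 March 2028.
Prosecution Delay Deduction: −105 days → 7 December 2027.

2027-12-07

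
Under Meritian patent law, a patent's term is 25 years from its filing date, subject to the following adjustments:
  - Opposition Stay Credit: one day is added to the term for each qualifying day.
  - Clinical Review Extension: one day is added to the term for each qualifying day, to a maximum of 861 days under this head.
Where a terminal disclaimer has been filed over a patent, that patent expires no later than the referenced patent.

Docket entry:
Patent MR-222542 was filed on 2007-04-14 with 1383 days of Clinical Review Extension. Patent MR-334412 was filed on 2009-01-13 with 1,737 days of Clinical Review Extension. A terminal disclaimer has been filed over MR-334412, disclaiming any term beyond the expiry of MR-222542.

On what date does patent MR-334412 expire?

Natural term of MR-334412:
  Base: filing + 25 years → 13 January 2034.
  Clinical Review Extension: 1737 days claimed exceeds the 861-day cap, so +861 days → 23 May 2036.
Expiry of referenced patent MR-222542:
  Base: filing + 25 years → 14 April 2032.
  Clinical Review Extension: 1383 days claimed exceeds the 861-day cap, so +861 days → 23 August 2034.
Terminal disclaimer: MR-334412 expires on the earlier of 23 May 2036 and 23 August 2034.

2034-08-23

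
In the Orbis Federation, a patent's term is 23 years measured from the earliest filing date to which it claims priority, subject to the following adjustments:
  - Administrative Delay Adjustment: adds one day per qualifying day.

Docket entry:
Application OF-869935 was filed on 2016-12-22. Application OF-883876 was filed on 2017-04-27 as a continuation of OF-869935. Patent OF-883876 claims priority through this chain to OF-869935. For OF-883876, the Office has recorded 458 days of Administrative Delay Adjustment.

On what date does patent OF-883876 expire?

2041-03-24

Earliest priority filing: 22 December 2016.
Base term: 22 December 2016 + 23 years → 22 December 2039.
Administrative Delay Adjustment: +458 days → 24 March 2041.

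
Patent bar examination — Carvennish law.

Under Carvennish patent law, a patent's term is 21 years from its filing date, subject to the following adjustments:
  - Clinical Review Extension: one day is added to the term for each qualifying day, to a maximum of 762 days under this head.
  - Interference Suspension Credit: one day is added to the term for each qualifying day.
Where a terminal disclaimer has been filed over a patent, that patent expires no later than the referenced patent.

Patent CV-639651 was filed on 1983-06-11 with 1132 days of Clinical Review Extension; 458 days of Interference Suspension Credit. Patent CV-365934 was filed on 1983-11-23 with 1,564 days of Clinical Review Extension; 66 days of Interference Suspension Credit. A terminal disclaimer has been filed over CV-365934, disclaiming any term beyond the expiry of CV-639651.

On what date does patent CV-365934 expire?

March 1, 2007

Natural term of CV-365934:
  Base: filing + 21 years → 23 November 2004.
  Clinical Review Extension: 1564 days claimed exceeds the 762-day cap, so +762 days → 25 December 2006.
  Interference Suspension Credit: +66 days → 1 March 2007.
Expiry of referenced patent CV-639651:
  Base: filing + 21 years → 11 June 2004.
  Clinical Review Extension: 1132 days claimed exceeds the 762-day cap, so +762 days → 13 July 2006.
  Interference Suspension Credit: +458 days → 14 October 2007.
Terminal disclaimer: CV-365934 expires on the earlier of 1 March 2007 and 14 October 2007.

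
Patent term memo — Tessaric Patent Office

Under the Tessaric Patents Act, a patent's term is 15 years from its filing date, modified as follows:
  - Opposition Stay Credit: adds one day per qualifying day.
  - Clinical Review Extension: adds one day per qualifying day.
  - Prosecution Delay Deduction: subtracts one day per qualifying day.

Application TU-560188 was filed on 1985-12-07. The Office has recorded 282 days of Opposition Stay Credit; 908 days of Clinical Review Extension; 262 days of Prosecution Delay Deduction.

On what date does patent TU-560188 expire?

Base term: filing date + 15 years → 7 December 2000.
Opposition Stay Credit: +282 days → 15 September 2001.
Clinical Review Extension: +908 days → 11 March 2004.
Prosecution Delay Deduction: −262 days → 23 June 2003.

2003-06-23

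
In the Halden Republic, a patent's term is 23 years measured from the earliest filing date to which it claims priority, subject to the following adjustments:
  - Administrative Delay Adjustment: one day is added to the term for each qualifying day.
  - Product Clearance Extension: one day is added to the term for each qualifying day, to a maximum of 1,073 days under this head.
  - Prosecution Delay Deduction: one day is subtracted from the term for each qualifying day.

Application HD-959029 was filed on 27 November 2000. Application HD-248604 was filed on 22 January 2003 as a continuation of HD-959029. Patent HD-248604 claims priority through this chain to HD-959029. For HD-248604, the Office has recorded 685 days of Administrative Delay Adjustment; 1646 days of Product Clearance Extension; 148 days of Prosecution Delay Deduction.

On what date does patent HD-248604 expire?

April 24, 2028

Earliest priority filing: 27 November 2000.
Base term: 27 November 2000 + 23 years → 27 November 2023.
Administrative Delay Adjustment: +685 days → 12 October 2025.
Product Clearance Extension: 1646 days claimed exceeds the 1073-day cap, so +1073 days → 19 September 2028.
Prosecution Delay Deduction: −148 days → 24 April 2028.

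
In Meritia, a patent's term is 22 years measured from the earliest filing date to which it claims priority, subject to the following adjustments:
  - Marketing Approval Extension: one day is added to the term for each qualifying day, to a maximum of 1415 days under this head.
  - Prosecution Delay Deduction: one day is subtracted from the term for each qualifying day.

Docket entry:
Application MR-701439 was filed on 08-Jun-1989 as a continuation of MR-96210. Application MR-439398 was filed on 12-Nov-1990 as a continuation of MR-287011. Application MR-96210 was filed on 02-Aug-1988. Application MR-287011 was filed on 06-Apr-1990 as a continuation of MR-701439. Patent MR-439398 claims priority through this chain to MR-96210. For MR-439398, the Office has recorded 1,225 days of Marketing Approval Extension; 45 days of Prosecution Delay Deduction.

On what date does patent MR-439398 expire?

Earliest priority filing: 2 August 1988.
Base term: 2 August 1988 + 22 years → 2 August 2010.
Marketing Approval Extension: 1225 days (within the 1415-day cap) → +1225 days → 9 December 2013.
Prosecution Delay Deduction: −45 days → 25 October 2013.

2013-10-25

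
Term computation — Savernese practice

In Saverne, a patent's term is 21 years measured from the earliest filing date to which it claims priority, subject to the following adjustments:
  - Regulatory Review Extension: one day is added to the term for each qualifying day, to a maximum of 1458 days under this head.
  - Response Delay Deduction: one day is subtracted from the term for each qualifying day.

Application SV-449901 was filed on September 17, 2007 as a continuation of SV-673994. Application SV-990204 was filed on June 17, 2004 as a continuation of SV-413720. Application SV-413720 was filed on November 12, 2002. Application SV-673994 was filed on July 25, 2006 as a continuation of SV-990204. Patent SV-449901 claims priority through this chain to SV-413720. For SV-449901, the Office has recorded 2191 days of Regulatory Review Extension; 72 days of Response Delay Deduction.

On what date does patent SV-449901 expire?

2027-08-29

Earliest priority filing: 12 November 2002.
Base term: 12 November 2002 + 21 years → 12 November 2023.
Regulatory Review Extension: 2191 days claimed exceeds the 1458-day cap, so +1458 days → 9 November 2027.
Response Delay Deduction: −72 days → 29 August 2027.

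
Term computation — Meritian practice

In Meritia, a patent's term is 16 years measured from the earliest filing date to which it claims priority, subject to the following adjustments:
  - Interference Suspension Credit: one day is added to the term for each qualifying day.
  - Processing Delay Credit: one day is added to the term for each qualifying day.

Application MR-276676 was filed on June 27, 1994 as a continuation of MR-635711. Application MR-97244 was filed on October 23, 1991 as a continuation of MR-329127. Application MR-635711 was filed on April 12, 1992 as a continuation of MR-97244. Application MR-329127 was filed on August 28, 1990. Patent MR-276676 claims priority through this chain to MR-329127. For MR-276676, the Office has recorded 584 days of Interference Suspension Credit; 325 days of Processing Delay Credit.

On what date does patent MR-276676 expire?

Earliest priority filing: 28 August 1990.
Base term: 28 August 1990 + 16 years → 28 August 2006.
Interference Suspension Credit: +584 days → 3 April 2008.
Processing Delay Credit: +325 days → 22 February 2009.

2009-02-22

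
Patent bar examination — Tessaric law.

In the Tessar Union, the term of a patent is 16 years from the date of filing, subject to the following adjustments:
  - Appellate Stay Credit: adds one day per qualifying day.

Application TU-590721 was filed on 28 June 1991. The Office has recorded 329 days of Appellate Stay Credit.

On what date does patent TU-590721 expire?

Base term: filing date + 16 years → 28 June 2007.
Appellate Stay Credit: +329 days → 22 May 2008.

May 22, 2008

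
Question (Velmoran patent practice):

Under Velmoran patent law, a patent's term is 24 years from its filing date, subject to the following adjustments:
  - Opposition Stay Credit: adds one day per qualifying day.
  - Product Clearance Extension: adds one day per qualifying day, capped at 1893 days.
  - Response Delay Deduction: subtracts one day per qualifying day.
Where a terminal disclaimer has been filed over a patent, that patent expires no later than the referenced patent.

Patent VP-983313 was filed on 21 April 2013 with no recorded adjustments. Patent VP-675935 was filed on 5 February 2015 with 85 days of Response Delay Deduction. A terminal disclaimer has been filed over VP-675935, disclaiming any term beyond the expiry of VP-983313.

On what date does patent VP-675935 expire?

2037-04-21

Natural term of VP-675935:
  Base: filing + 24 years → 5 February 2039.
  Response Delay Deduction: −85 days → 12 November 2038.
Expiry of referenced patent VP-983313:
  Base: filing + 24 years → 21 April 2037.
Terminal disclaimer: VP-675935 expires on the earlier of 12 November 2038 and 21 April 2037.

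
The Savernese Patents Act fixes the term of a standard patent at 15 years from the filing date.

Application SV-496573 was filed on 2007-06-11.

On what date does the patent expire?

June 11, 2022

Filing date + 15 years → 11 June 2022.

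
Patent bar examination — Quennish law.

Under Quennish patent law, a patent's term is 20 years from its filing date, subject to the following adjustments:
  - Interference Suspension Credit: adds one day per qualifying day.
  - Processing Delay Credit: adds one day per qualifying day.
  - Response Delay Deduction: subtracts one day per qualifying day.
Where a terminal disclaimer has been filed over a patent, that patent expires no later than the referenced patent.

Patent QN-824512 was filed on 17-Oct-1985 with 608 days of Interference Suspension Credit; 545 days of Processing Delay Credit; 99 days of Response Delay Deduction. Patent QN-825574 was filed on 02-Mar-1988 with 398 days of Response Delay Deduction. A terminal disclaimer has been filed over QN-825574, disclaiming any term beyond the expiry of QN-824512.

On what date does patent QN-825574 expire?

Natural term of QN-825574:
  Base: filing + 20 years → 2 March 2008.
  Response Delay Deduction: −398 days → 29 January 2007.
Expiry of referenced patent QN-824512:
  Base: filing + 20 years → 17 October 2005.
  Interference Suspension Credit: +608 days → 17 June 2007.
  Processing Delay Credit: +545 days → 13 December 2008.
  Response Delay Deduction: −99 days → 5 September 2008.
Terminal disclaimer: QN-825574 expires on the earlier of 29 January 2007 and 5 September 2008.

January 29, 2007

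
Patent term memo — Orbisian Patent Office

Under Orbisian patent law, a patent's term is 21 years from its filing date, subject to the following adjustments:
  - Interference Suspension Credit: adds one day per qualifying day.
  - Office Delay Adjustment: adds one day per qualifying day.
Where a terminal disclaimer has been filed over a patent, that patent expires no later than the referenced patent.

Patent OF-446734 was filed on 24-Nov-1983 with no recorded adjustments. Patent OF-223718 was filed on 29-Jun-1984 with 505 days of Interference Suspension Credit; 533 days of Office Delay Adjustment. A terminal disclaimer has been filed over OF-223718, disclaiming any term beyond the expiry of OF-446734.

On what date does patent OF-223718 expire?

Natural term of OF-223718:
  Base: filing + 21 years → 29 June 2005.
  Interference Suspension Credit: +505 days → 16 November 2006.
  Office Delay Adjustment: +533 days → 2 May 2008.
Expiry of referenced patent OF-446734:
  Base: filing + 21 years → 24 November 2004.
Terminal disclaimer: OF-223718 expires on the earlier of 2 May 2008 and 24 November 2004.

November 24, 2004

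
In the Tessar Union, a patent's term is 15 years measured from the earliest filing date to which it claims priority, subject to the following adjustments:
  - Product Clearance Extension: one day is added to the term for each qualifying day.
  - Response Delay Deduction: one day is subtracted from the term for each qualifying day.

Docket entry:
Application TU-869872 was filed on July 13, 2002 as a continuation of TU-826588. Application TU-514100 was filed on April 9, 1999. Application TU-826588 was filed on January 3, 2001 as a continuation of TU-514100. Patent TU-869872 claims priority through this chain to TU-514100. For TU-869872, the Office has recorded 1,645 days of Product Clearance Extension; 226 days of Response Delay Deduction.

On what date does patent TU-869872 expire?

2018-02-26

Earliest priority filing: 9 April 1999.
Base term: 9 April 1999 + 15 years → 9 April 2014.
Product Clearance Extension: +1645 days → 10 October 2018.
Response Delay Deduction: −226 days → 26 February 2018.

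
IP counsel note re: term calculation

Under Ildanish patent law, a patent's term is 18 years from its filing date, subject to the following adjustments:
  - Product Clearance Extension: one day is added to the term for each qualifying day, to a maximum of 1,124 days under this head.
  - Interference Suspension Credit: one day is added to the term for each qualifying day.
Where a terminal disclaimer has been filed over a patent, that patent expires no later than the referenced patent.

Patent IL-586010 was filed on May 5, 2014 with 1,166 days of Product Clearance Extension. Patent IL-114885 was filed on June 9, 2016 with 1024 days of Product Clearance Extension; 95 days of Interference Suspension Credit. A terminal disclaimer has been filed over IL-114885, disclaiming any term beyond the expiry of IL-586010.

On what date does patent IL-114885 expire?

Natural term of IL-114885:
  Base: filing + 18 years → 9 June 2034.
  Product Clearance Extension: 1024 days (within the 1124-day cap) → +1024 days → 29 March 2037.
  Interference Suspension Credit: +95 days → 2 July 2037.
Expiry of referenced patent IL-586010:
  Base: filing + 18 years → 5 May 2032.
  Product Clearance Extension: 1166 days claimed exceeds the 1124-day cap, so +1124 days → 3 June 2035.
Terminal disclaimer: IL-114885 expires on the earlier of 2 July 2037 and 3 June 2035.

June 3, 2035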